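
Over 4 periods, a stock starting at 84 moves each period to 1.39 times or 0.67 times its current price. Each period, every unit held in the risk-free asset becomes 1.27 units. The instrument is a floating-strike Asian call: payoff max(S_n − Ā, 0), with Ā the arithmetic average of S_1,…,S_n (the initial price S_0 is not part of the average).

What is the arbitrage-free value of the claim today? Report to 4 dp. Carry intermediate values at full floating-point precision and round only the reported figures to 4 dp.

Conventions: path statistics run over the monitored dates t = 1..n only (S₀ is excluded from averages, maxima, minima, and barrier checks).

price = 24.3464

Set p* = 0.8333 (from d < R < u); the path-dependent value is the discounted p*-expectation over all price paths.
Enumerate all 2^4 = 16 price paths (U = up ×1.39, D = down ×0.67); each path with k up-moves has probability p*^k·(1−p*)^(4−k).
DDDD: Ā=34.0447, payoff=0.0000, prob=0.000772
UDDD: Ā=70.6300, payoff=0.0000, prob=0.003858
DUDD: Ā=55.5100, payoff=0.0000, prob=0.003858
UUDD: Ā=115.1625, payoff=0.0000, prob=0.019290
DDUD: Ā=45.3796, payoff=0.0000, prob=0.003858
UDUD: Ā=94.1457, payoff=0.0000, prob=0.019290
DUUD: Ā=79.0257, payoff=0.0000, prob=0.019290
UUUD: Ā=163.9488, payoff=0.0000, prob=0.096451
DDDU: Ā=38.5922, payoff=0.0000, prob=0.003858
UDDU: Ā=80.0644, payoff=0.0000, prob=0.019290
DUDU: Ā=64.9444, payoff=7.9104, prob=0.019290
UUDU: Ā=134.7354, payoff=16.4112, prob=0.096451
DDUU: Ā=54.8140, payoff=18.0408, prob=0.019290
UDUU: Ā=113.7186, payoff=37.4280, prob=0.096451
DUUU: Ā=98.5986, payoff=52.5480, prob=0.096451
UUUU: Ā=204.5553, payoff=109.0176, prob=0.482253
Price = Σ prob·payoff / R^4 = 63.335777 / 2.601446 = 24.3464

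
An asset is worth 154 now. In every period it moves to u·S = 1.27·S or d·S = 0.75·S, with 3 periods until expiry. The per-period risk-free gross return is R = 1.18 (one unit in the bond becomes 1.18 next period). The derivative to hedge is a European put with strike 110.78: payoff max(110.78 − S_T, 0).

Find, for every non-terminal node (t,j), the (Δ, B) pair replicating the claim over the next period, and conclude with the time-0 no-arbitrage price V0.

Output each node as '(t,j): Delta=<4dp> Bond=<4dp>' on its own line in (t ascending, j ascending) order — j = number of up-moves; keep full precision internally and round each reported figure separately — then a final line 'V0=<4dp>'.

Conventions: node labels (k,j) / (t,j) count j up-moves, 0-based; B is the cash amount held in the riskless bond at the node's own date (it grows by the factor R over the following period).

Arbitrage-free pricing uses the up-move probability p* = (R−d)/(u−d) = 0.8269, discounting each step at R = 1.18.
At maturity the claim pays: V(3,0)=45.8113, V(3,1)=0.7662, V(3,2)=0.0000, V(3,3)=0.0000
Node (2,0) S=86.6250: V=(p*·0.7662+(1−p*)·45.8113)/1.18=7.2564; Δ=(0.7662−45.8113)/(110.0138−64.9688)=-1.0000; B=V−Δ·S=93.8814
Node (2,1) S=146.6850: V=(p*·0.0000+(1−p*)·0.7662)/1.18=0.1124; Δ=(0.0000−0.7662)/(186.2900−110.0138)=-0.0100; B=V−Δ·S=1.5859
Node (2,2) S=248.3866: V=(p*·0.0000+(1−p*)·0.0000)/1.18=0.0000; Δ=(0.0000−0.0000)/(315.4510−186.2899)=0.0000; B=V−Δ·S=0.0000
Node (1,0) S=115.5000: V=(p*·0.1124+(1−p*)·7.2564)/1.18=1.1431; Δ=(0.1124−7.2564)/(146.6850−86.6250)=-0.1189; B=V−Δ·S=14.8815
Node (1,1) S=195.5800: V=(p*·0.0000+(1−p*)·0.1124)/1.18=0.0165; Δ=(0.0000−0.1124)/(248.3866−146.6850)=-0.0011; B=V−Δ·S=0.2326
Node (0,0) S=154.0000: V=(p*·0.0165+(1−p*)·1.1431)/1.18=0.1792; Δ=(0.0165−1.1431)/(195.5800−115.5000)=-0.0141; B=V−Δ·S=2.3458
As a check, the time-0 holding Δ(0,0)·S0 + B(0,0) comes to 0.1792 — exactly V0.

(0,0): Delta=-0.0141 Bond=2.3458
(1,0): Delta=-0.1189 Bond=14.8815
(1,1): Delta=-0.0011 Bond=0.2326
(2,0): Delta=-1.0000 Bond=93.8814
(2,1): Delta=-0.0100 Bond=1.5859
(2,2): Delta=0.0000 Bond=0.0000
V0=0.1792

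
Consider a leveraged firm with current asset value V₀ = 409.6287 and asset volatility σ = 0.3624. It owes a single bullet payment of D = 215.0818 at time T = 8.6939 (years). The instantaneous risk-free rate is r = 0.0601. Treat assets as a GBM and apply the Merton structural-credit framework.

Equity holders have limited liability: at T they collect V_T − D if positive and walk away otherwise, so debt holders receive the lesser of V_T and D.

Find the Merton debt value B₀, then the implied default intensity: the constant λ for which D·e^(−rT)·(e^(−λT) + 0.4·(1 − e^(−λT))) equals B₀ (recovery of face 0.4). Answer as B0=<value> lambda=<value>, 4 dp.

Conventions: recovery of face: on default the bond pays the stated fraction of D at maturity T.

B0=112.0287 lambda=0.0261

Equity is a call on the firm's assets struck at D = 215.0818:
d₁ = [ln(V₀/D) + (r + σ²/2)T] / (σ√T)
   = [ln(409.6287/215.0818) + (0.0601 + 0.5·0.3624²)·8.6939] / (0.3624·√8.6939)
   = [0.644233 + 1.093405] / 1.068552 = 1.626161
d₂ = d₁ − σ√T = 1.626161 − 1.068552 = 0.557610
N(d₁) = 0.948042,  N(d₂) = 0.711445,  e^(−rT) = 0.593034
E₀ = V₀·N(d₁) − D·e^(−rT)·N(d₂)
   = 409.6287·0.948042 − 215.0818·0.593034·0.711445 = 297.599999
B₀ = V₀ − E₀ = 409.6287 − 297.599999 = 112.028701
e^(−λT) = (B₀·e^(rT)/D − 0.4)/(1 − 0.4) = (112.0287·1.686244/215.0818 − 0.4)/0.6 = 0.79717708
λ = −ln(0.79717708)/8.6939 = 0.026073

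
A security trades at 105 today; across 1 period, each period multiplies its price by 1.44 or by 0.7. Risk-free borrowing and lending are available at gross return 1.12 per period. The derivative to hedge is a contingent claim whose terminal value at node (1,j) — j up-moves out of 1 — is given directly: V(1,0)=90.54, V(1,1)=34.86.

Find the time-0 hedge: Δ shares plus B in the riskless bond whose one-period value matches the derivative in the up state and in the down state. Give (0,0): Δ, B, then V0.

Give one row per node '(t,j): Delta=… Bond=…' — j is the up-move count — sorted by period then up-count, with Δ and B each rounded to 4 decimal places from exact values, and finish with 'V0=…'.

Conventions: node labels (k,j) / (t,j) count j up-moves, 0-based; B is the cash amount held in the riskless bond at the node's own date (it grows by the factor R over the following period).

(0,0): Delta=-0.7166 Bond=127.8663
V0=52.6231

Risk-neutral probability p* = (R−d)/(u−d) = (1.12−0.7)/(1.44−0.7) = 0.5676.
Expiry values: V(1,0)=90.5400, V(1,1)=34.8600
Node (0,0) S=105.0000: V=(p*·34.8600+(1−p*)·90.5400)/1.12=52.6231; Δ=(34.8600−90.5400)/(151.2000−73.5000)=-0.7166; B=V−Δ·S=127.8663
As a check, the time-0 holding Δ(0,0)·S0 + B(0,0) comes to 52.6231 — exactly V0.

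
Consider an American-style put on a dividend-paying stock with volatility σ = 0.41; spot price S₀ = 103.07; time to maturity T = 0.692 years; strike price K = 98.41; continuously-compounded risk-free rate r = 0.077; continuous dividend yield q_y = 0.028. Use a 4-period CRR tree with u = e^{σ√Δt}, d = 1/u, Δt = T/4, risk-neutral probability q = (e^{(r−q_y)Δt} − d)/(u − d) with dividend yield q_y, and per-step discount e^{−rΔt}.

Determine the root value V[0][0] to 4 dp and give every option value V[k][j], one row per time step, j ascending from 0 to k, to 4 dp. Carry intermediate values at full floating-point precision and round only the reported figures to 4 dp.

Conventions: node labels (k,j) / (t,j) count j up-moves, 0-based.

price = 9.7450
tree:
9.7450
15.9559 3.3495
25.1259 6.5568 0.0000
36.6157 12.8353 0.0000 0.0000
46.3041 25.1259 0.0000 0.0000 0.0000

Δt=0.17300, u=1.18594, d=0.84322, q=0.48231, disc=e^(-rΔt)=0.98677
k=4 terminal: V=max(K-S,0) → 46.3041 25.1259 0.0000 0.0000 0.0000
k=3: j=0 S=61.7943 intr=36.6157 cont=35.6121 V=36.6157[EX]; j=1 S=86.9102 intr=11.4998 cont=12.8353 V=12.8353[hold]; j=2 S=122.2344 intr=0.0000 cont=0.0000 V=0.0000[hold]; j=3 S=171.9159 intr=0.0000 cont=0.0000 V=0.0000[hold]
k=2: j=0 S=73.2841 intr=25.1259 cont=24.8134 V=25.1259[EX]; j=1 S=103.0700 intr=0.0000 cont=6.5568 V=6.5568[hold]; j=2 S=144.9622 intr=0.0000 cont=0.0000 V=0.0000[hold]
k=1: j=0 S=86.9102 intr=11.4998 cont=15.9559 V=15.9559[hold]; j=1 S=122.2344 intr=0.0000 cont=3.3495 V=3.3495[hold]
k=0: j=0 S=103.0700 intr=0.0000 cont=9.7450 V=9.7450[hold]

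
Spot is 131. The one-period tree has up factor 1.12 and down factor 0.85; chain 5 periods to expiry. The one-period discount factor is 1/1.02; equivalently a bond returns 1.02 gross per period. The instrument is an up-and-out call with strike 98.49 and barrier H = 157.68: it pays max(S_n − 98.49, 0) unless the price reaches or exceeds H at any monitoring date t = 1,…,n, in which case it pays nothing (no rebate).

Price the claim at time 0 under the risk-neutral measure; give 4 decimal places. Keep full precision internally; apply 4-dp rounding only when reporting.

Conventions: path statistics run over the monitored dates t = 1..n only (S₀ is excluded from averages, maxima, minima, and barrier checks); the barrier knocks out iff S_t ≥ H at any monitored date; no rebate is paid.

Under the martingale measure an up-move has probability p* = 0.6296; value the claim as the probability-weighted average of per-path payoffs, discounted 5 periods at R = 1.02.
Enumerate all 2^5 = 32 price paths (U = up ×1.12, D = down ×0.85); each path with k up-moves has probability p*^k·(1−p*)^(5−k).
DDDDD: M=111.3500, payoff=0.0000, prob=0.006969
UDDDD: M=146.7200, payoff=0.0000, prob=0.011848
DUDDD: M=124.7120, payoff=0.0000, prob=0.011848
UUDDD: M=164.3264, payoff=0.0000, prob=0.020141
DDUDD: M=111.3500, payoff=0.0000, prob=0.011848
UDUDD: M=146.7200, payoff=2.4270, prob=0.020141
DUUDD: M=139.6774, payoff=2.4270, prob=0.020141
UUUDD: M=184.0456, payoff=0.0000, prob=0.034240
DDDUD: M=111.3500, payoff=0.0000, prob=0.011848
UDDUD: M=146.7200, payoff=2.4270, prob=0.020141
DUDUD: M=124.7120, payoff=2.4270, prob=0.020141
UUDUD: M=164.3264, payoff=0.0000, prob=0.034240
DDUUD: M=118.7258, payoff=2.4270, prob=0.020141
UDUUD: M=156.4387, payoff=34.4829, prob=0.034240
DUUUD: M=156.4387, payoff=34.4829, prob=0.034240
UUUUD: M=206.1310, payoff=0.0000, prob=0.058207
DDDDU: M=111.3500, payoff=0.0000, prob=0.011848
UDDDU: M=146.7200, payoff=2.4270, prob=0.020141
DUDDU: M=124.7120, payoff=2.4270, prob=0.020141
UUDDU: M=164.3264, payoff=0.0000, prob=0.034240
DDUDU: M=111.3500, payoff=2.4270, prob=0.020141
UDUDU: M=146.7200, payoff=34.4829, prob=0.034240
DUUDU: M=139.6774, payoff=34.4829, prob=0.034240
UUUDU: M=184.0456, payoff=0.0000, prob=0.058207
DDDUU: M=111.3500, payoff=2.4270, prob=0.020141
UDDUU: M=146.7200, payoff=34.4829, prob=0.034240
DUDUU: M=132.9729, payoff=34.4829, prob=0.034240
UUDUU: M=175.2114, payoff=0.0000, prob=0.058207
DDUUU: M=132.9729, payoff=34.4829, prob=0.034240
UDUUU: M=175.2114, payoff=0.0000, prob=0.058207
DUUUU: M=175.2114, payoff=0.0000, prob=0.058207
UUUUU: M=230.8668, payoff=0.0000, prob=0.098952
Price = Σ prob·payoff / R^5 = 8.704685 / 1.104081 = 7.8841

price = 7.8841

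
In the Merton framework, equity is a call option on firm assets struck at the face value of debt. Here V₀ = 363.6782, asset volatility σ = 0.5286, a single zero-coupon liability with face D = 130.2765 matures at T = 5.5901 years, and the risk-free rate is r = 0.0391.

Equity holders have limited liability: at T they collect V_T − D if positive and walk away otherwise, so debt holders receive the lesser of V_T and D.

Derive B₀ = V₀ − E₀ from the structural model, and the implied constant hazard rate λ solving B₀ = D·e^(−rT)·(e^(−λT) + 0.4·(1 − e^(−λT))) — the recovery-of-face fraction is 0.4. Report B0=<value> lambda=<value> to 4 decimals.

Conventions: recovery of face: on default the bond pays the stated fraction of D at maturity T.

With assets at 363.6782 and a single debt payment of 130.2765 at 5.5901 years:
d₁ = [ln(V₀/D) + (r + σ²/2)T] / (σ√T)
   = [ln(363.6782/130.2765) + (0.0391 + 0.5·0.5286²)·5.5901] / (0.5286·√5.5901)
   = [1.026610 + 0.999560] / 1.249790 = 1.621209
d₂ = d₁ − σ√T = 1.621209 − 1.249790 = 0.371419
N(d₁) = 0.947514,  N(d₂) = 0.644837,  e^(−rT) = 0.803665
E₀ = V₀·N(d₁) − D·e^(−rT)·N(d₂)
   = 363.6782·0.947514 − 130.2765·0.803665·0.644837 = 277.076436
B₀ = V₀ − E₀ = 363.6782 − 277.076436 = 86.601764
e^(−λT) = (B₀·e^(rT)/D − 0.4)/(1 − 0.4) = (86.6018·1.244300/130.2765 − 0.4)/0.6 = 0.71192165
λ = −ln(0.71192165)/5.5901 = 0.060784

B0=86.6018 lambda=0.0608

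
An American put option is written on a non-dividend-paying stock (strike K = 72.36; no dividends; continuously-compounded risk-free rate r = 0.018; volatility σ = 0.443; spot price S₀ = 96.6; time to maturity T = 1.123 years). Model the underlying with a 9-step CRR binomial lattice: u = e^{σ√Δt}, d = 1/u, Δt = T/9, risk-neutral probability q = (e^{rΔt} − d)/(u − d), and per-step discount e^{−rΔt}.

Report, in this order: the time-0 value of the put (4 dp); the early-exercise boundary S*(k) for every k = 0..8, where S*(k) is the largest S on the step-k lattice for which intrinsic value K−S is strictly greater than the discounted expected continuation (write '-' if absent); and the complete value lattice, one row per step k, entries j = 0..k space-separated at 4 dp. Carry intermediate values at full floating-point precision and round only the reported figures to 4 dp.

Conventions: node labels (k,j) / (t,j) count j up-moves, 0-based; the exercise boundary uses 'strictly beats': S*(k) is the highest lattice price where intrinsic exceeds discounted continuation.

params: Δt=0.12478 u=1.16939 d=0.85514 q=0.46811 e^(-rΔt)=0.99776
t_9 payoffs: 48.7371 40.0562 28.1852 11.9518 0.0000 0.0000 0.0000 0.0000 0.0000 0.0000
t_8: node(8,0) S=27.6244 payoff=44.7356 vs cont=44.5733 → 44.7356 [stop]  node(8,1) S=37.7758 payoff=34.5842 vs cont=34.4218 → 34.5842 [stop]  node(8,2) S=51.6577 payoff=20.7023 vs cont=20.5400 → 20.7023 [stop]  node(8,3) S=70.6409 payoff=1.7191 vs cont=6.3428 → 6.3428 [wait]  node(8,4) S=96.6000 payoff=0.0000 vs cont=0.0000 → 0.0000 [wait]  node(8,5) S=132.0986 payoff=0.0000 vs cont=0.0000 → 0.0000 [wait]  node(8,6) S=180.6422 payoff=0.0000 vs cont=0.0000 → 0.0000 [wait]  node(8,7) S=247.0246 payoff=0.0000 vs cont=0.0000 → 0.0000 [wait]  node(8,8) S=337.8012 payoff=0.0000 vs cont=0.0000 → 0.0000 [wait]  ⇒ S*(8)=51.6577
t_7: node(7,0) S=32.3038 payoff=40.0562 vs cont=39.8939 → 40.0562 [stop]  node(7,1) S=44.1748 payoff=28.1852 vs cont=28.0229 → 28.1852 [stop]  node(7,2) S=60.4082 payoff=11.9518 vs cont=13.9490 → 13.9490 [wait]  node(7,3) S=82.6070 payoff=0.0000 vs cont=3.3661 → 3.3661 [wait]  node(7,4) S=112.9634 payoff=0.0000 vs cont=0.0000 → 0.0000 [wait]  node(7,5) S=154.4752 payoff=0.0000 vs cont=0.0000 → 0.0000 [wait]  node(7,6) S=211.2417 payoff=0.0000 vs cont=0.0000 → 0.0000 [wait]  node(7,7) S=288.8689 payoff=0.0000 vs cont=0.0000 → 0.0000 [wait]  ⇒ S*(7)=44.1748
t_6: node(6,0) S=37.7758 payoff=34.5842 vs cont=34.4218 → 34.5842 [stop]  node(6,1) S=51.6577 payoff=20.7023 vs cont=21.4728 → 21.4728 [wait]  node(6,2) S=70.6409 payoff=1.7191 vs cont=8.9748 → 8.9748 [wait]  node(6,3) S=96.6000 payoff=0.0000 vs cont=1.7863 → 1.7863 [wait]  node(6,4) S=132.0986 payoff=0.0000 vs cont=0.0000 → 0.0000 [wait]  node(6,5) S=180.6422 payoff=0.0000 vs cont=0.0000 → 0.0000 [wait]  node(6,6) S=247.0246 payoff=0.0000 vs cont=0.0000 → 0.0000 [wait]  ⇒ S*(6)=37.7758
t_5: node(5,0) S=44.1748 payoff=28.1852 vs cont=28.3827 → 28.3827 [wait]  node(5,1) S=60.4082 payoff=11.9518 vs cont=15.5873 → 15.5873 [wait]  node(5,2) S=82.6070 payoff=0.0000 vs cont=5.5972 → 5.5972 [wait]  node(5,3) S=112.9634 payoff=0.0000 vs cont=0.9480 → 0.9480 [wait]  node(5,4) S=154.4752 payoff=0.0000 vs cont=0.0000 → 0.0000 [wait]  node(5,5) S=211.2417 payoff=0.0000 vs cont=0.0000 → 0.0000 [wait]  ⇒ S*(5)=-
t_4: node(4,0) S=51.6577 payoff=20.7023 vs cont=22.3428 → 22.3428 [wait]  node(4,1) S=70.6409 payoff=1.7191 vs cont=10.8863 → 10.8863 [wait]  node(4,2) S=96.6000 payoff=0.0000 vs cont=3.4132 → 3.4132 [wait]  node(4,3) S=132.0986 payoff=0.0000 vs cont=0.5031 → 0.5031 [wait]  node(4,4) S=180.6422 payoff=0.0000 vs cont=0.0000 → 0.0000 [wait]  ⇒ S*(4)=-
t_3: node(3,0) S=60.4082 payoff=11.9518 vs cont=16.9417 → 16.9417 [wait]  node(3,1) S=82.6070 payoff=0.0000 vs cont=7.3715 → 7.3715 [wait]  node(3,2) S=112.9634 payoff=0.0000 vs cont=2.0463 → 2.0463 [wait]  node(3,3) S=154.4752 payoff=0.0000 vs cont=0.2670 → 0.2670 [wait]  ⇒ S*(3)=-
t_2: node(2,0) S=70.6409 payoff=1.7191 vs cont=12.4338 → 12.4338 [wait]  node(2,1) S=96.6000 payoff=0.0000 vs cont=4.8677 → 4.8677 [wait]  node(2,2) S=132.0986 payoff=0.0000 vs cont=1.2107 → 1.2107 [wait]  ⇒ S*(2)=-
t_1: node(1,0) S=82.6070 payoff=0.0000 vs cont=8.8721 → 8.8721 [wait]  node(1,1) S=112.9634 payoff=0.0000 vs cont=3.1487 → 3.1487 [wait]  ⇒ S*(1)=-
t_0: node(0,0) S=96.6000 payoff=0.0000 vs cont=6.1790 → 6.1790 [wait]  ⇒ S*(0)=-

price = 6.1790
boundary = - - - - - - 37.7758 44.1748 51.6577
tree:
6.1790
8.8721 3.1487
12.4338 4.8677 1.2107
16.9417 7.3715 2.0463 0.2670
22.3428 10.8863 3.4132 0.5031 0.0000
28.3827 15.5873 5.5972 0.9480 0.0000 0.0000
34.5842 21.4728 8.9748 1.7863 0.0000 0.0000 0.0000
40.0562 28.1852 13.9490 3.3661 0.0000 0.0000 0.0000 0.0000
44.7356 34.5842 20.7023 6.3428 0.0000 0.0000 0.0000 0.0000 0.0000
48.7371 40.0562 28.1852 11.9518 0.0000 0.0000 0.0000 0.0000 0.0000 0.0000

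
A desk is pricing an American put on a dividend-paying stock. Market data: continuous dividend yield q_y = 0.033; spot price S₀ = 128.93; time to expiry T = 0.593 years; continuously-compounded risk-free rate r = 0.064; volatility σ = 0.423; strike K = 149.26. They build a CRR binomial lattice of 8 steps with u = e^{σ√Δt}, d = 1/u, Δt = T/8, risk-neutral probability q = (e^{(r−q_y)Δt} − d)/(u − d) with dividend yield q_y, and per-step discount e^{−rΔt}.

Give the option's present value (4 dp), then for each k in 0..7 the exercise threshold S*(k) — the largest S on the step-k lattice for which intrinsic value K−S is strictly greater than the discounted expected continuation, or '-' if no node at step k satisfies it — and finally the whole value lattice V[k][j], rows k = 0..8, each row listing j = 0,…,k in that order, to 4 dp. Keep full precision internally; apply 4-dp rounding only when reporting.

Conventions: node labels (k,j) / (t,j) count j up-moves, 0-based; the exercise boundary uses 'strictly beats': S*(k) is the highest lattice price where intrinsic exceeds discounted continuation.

price = 28.4828
boundary = - - - 91.2655 102.4053 91.2655 102.4053 114.9048
tree:
28.4828
37.2688 19.2920
47.2646 26.8606 11.3229
57.9945 36.1635 17.0965 5.2102
67.9225 46.8547 24.9947 8.7503 1.4450
76.7705 57.9945 35.0963 14.3510 2.7986 0.0000
84.6560 67.9225 46.8547 22.7663 5.4201 0.0000 0.0000
91.6837 76.7705 57.9945 34.3552 10.4972 0.0000 0.0000 0.0000
97.9470 84.6560 67.9225 46.8547 20.3300 0.0000 0.0000 0.0000 0.0000

Δt=0.07412, u=1.12206, d=0.89122, q=0.48121, disc=e^(-rΔt)=0.99527
k=8 terminal: V=max(K-S,0) → 97.9470 84.6560 67.9225 46.8547 20.3300 0.0000 0.0000 0.0000 0.0000
k=7: j=0 S=57.5763 intr=91.6837 cont=91.1180 V=91.6837[EX]; j=1 S=72.4895 intr=76.7705 cont=76.2412 V=76.7705[EX]; j=2 S=91.2655 intr=57.9945 cont=57.5111 V=57.9945[EX]; j=3 S=114.9048 intr=34.3552 cont=33.9295 V=34.3552[EX]; j=4 S=144.6671 intr=4.5929 cont=10.4972 V=10.4972[hold]; j=5 S=182.1383 intr=0.0000 cont=0.0000 V=0.0000[hold]; j=6 S=229.3152 intr=0.0000 cont=0.0000 V=0.0000[hold]; j=7 S=288.7117 intr=0.0000 cont=0.0000 V=0.0000[hold]  S*(7)=114.9048
k=6: j=0 S=64.6040 intr=84.6560 cont=84.1074 V=84.6560[EX]; j=1 S=81.3375 intr=67.9225 cont=67.4148 V=67.9225[EX]; j=2 S=102.4053 intr=46.8547 cont=46.3985 V=46.8547[EX]; j=3 S=128.9300 intr=20.3300 cont=22.7663 V=22.7663[hold]; j=4 S=162.3250 intr=0.0000 cont=5.4201 V=5.4201[hold]; j=5 S=204.3700 intr=0.0000 cont=0.0000 V=0.0000[hold]; j=6 S=257.3053 intr=0.0000 cont=0.0000 V=0.0000[hold]  S*(6)=102.4053
k=5: j=0 S=72.4895 intr=76.7705 cont=76.2412 V=76.7705[EX]; j=1 S=91.2655 intr=57.9945 cont=57.5111 V=57.9945[EX]; j=2 S=114.9048 intr=34.3552 cont=35.0963 V=35.0963[hold]; j=3 S=144.6671 intr=4.5929 cont=14.3510 V=14.3510[hold]; j=4 S=182.1383 intr=0.0000 cont=2.7986 V=2.7986[hold]; j=5 S=229.3152 intr=0.0000 cont=0.0000 V=0.0000[hold]  S*(5)=91.2655
k=4: j=0 S=81.3375 intr=67.9225 cont=67.4148 V=67.9225[EX]; j=1 S=102.4053 intr=46.8547 cont=46.7534 V=46.8547[EX]; j=2 S=128.9300 intr=20.3300 cont=24.9947 V=24.9947[hold]; j=3 S=162.3250 intr=0.0000 cont=8.7503 V=8.7503[hold]; j=4 S=204.3700 intr=0.0000 cont=1.4450 V=1.4450[hold]  S*(4)=102.4053
k=3: j=0 S=91.2655 intr=57.9945 cont=57.5111 V=57.9945[EX]; j=1 S=114.9048 intr=34.3552 cont=36.1635 V=36.1635[hold]; j=2 S=144.6671 intr=4.5929 cont=17.0965 V=17.0965[hold]; j=3 S=182.1383 intr=0.0000 cont=5.2102 V=5.2102[hold]  S*(3)=91.2655
k=2: j=0 S=102.4053 intr=46.8547 cont=47.2646 V=47.2646[hold]; j=1 S=128.9300 intr=20.3300 cont=26.8606 V=26.8606[hold]; j=2 S=162.3250 intr=0.0000 cont=11.3229 V=11.3229[hold]  S*(2)=-
k=1: j=0 S=114.9048 intr=34.3552 cont=37.2688 V=37.2688[hold]; j=1 S=144.6671 intr=4.5929 cont=19.2920 V=19.2920[hold]  S*(1)=-
k=0: j=0 S=128.9300 intr=20.3300 cont=28.4828 V=28.4828[hold]  S*(0)=-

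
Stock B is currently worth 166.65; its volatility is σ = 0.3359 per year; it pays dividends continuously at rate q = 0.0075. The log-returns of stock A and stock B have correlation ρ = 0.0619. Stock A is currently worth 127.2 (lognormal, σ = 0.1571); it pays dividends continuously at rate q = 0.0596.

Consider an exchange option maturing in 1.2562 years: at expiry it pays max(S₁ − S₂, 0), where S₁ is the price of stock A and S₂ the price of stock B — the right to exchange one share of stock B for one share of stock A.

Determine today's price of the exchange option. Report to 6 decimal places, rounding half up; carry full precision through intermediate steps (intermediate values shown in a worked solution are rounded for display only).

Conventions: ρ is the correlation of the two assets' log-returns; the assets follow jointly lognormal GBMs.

exchange price = 6.405476

σ_eff = √(σ₁² + σ₂² − 2ρσ₁σ₂) = √(0.1571² + 0.3359² − 2·0.0619·0.1571·0.3359) = 0.361906
d₁ = (ln(S₁/S₂) + (q₂ − q₁ + σ_eff²/2)T) / (σ_eff√T) = (ln(127.2/166.65) + (0.0075 − 0.0596 + 0.065488)·1.2562) / 0.405626 = -0.624509
d₂ = d₁ − σ_eff√T = -0.624509 − 0.405626 = -1.030135
N(d₁) = 0.266147,  N(d₂) = 0.151473
V = S₁·e^{−q₁T}·N(d₁) − S₂·e^{−q₂T}·N(d₂) = 31.411806 − 25.006330 = 6.405476
Key observation: the rate r is irrelevant here: denominating values in stock B turns the exchange into a ratio option on S₁/S₂, and discounting at r drops out.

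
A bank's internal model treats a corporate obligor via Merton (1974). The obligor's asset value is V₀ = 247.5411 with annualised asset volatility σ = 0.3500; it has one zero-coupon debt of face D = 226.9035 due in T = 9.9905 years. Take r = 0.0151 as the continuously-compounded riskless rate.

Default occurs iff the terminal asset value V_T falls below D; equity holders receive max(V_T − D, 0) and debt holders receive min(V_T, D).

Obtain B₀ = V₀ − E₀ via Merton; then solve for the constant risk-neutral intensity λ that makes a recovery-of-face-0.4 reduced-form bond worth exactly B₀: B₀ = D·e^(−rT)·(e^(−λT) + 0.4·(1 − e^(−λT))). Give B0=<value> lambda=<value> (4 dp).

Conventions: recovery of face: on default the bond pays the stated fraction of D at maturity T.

B0=126.4928 lambda=0.0883

Apply the equity-as-call identities (strike 226.9035, horizon 9.9905 years):
d₁ = [ln(V₀/D) + (r + σ²/2)T] / (σ√T)
   = [ln(247.5411/226.9035) + (0.0151 + 0.5·0.3500²)·9.9905] / (0.3500·√9.9905)
   = [0.087052 + 0.762775] / 1.106271 = 0.768190
d₂ = d₁ − σ√T = 0.768190 − 1.106271 = -0.338081
N(d₁) = 0.778813,  N(d₂) = 0.367651,  e^(−rT) = 0.859971
E₀ = V₀·N(d₁) − D·e^(−rT)·N(d₂)
   = 247.5411·0.778813 − 226.9035·0.859971·0.367651 = 121.048295
B₀ = V₀ − E₀ = 247.5411 − 121.048295 = 126.492805
e^(−λT) = (B₀·e^(rT)/D − 0.4)/(1 − 0.4) = (126.4928·1.162830/226.9035 − 0.4)/0.6 = 0.41374565
λ = −ln(0.41374565)/9.9905 = 0.088334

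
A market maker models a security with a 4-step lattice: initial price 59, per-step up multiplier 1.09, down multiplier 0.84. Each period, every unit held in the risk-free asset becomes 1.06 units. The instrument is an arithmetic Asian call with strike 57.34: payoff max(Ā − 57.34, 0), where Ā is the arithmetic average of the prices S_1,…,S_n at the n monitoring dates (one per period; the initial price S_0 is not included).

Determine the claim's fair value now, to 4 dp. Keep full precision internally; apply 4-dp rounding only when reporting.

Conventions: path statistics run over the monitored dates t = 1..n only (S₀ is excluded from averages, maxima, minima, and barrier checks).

No-arbitrage gives p* = (R−d)/(u−d) = 0.8800: enumerate every path, weight its payoff by its p*-probability, and discount by R^4.
Enumerate all 2^4 = 16 price paths (U = up ×1.09, D = down ×0.84); each path with k up-moves has probability p*^k·(1−p*)^(4−k).
DDDD: Ā=38.8836, payoff=0.0000, prob=0.000207
UDDD: Ā=50.4561, payoff=0.0000, prob=0.001521
DUDD: Ā=46.7686, payoff=0.0000, prob=0.001521
UUDD: Ā=60.6878, payoff=3.3478, prob=0.011151
DDUD: Ā=43.6711, payoff=0.0000, prob=0.001521
UDUD: Ā=56.6684, payoff=0.0000, prob=0.011151
DUUD: Ā=52.9809, payoff=0.0000, prob=0.011151
UUUD: Ā=68.7491, payoff=11.4091, prob=0.081777
DDDU: Ā=41.0692, payoff=0.0000, prob=0.001521
UDDU: Ā=53.2922, payoff=0.0000, prob=0.011151
DUDU: Ā=49.6047, payoff=0.0000, prob=0.011151
UUDU: Ā=64.3679, payoff=7.0279, prob=0.081777
DDUU: Ā=46.5072, payoff=0.0000, prob=0.011151
UDUU: Ā=60.3486, payoff=3.0086, prob=0.081777
DUUU: Ā=56.6611, payoff=0.0000, prob=0.081777
UUUU: Ā=73.5245, payoff=16.1845, prob=0.599695
Price = Σ prob·payoff / R^4 = 11.496838 / 1.262477 = 9.1066

price = 9.1066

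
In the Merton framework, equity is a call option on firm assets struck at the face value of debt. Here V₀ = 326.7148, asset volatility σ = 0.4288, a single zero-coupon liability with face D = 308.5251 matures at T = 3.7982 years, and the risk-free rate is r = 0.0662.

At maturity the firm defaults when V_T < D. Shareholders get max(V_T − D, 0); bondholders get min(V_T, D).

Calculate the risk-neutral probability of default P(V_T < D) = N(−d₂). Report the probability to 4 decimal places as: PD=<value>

PD=0.5193

Work the structural quantities from V₀ = 326.7148 against face 308.5251:
d₁ = [ln(V₀/D) + (r + σ²/2)T] / (σ√T)
   = [ln(326.7148/308.5251) + (0.0662 + 0.5·0.4288²)·3.7982] / (0.4288·√3.7982)
   = [0.057284 + 0.600627] / 0.835687 = 0.787270
d₂ = d₁ − σ√T = 0.787270 − 0.835687 = -0.048417
risk-neutral PD = N(−d₂) = N(0.048417) = 0.519308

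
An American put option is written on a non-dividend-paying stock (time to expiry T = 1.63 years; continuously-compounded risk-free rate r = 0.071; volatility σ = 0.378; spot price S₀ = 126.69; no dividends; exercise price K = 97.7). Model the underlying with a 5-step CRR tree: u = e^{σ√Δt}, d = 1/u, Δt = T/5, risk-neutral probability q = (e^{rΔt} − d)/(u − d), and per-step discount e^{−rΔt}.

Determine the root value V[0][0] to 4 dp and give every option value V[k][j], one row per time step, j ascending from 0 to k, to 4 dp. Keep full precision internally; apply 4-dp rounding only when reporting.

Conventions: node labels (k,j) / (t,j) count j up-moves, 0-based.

price = 6.2945
tree:
6.2945
11.0877 1.7976
19.0170 3.6801 0.0000
31.3947 7.5337 0.0000 0.0000
44.2661 15.4228 0.0000 0.0000 0.0000
54.6389 31.3947 0.0000 0.0000 0.0000 0.0000

params: Δt=0.32600 u=1.24088 d=0.80588 q=0.50008 e^(-rΔt)=0.97712
t_5 payoffs: 54.6389 31.3947 0.0000 0.0000 0.0000 0.0000
k=4: node(4,0) S=53.4339 payoff=44.2661 vs cont=42.0307 → 44.2661 [stop]  node(4,1) S=82.2772 payoff=15.4228 vs cont=15.3357 → 15.4228 [stop]  node(4,2) S=126.6900 payoff=0.0000 vs cont=0.0000 → 0.0000 [wait]  node(4,3) S=195.0765 payoff=0.0000 vs cont=0.0000 → 0.0000 [wait]  node(4,4) S=300.3778 payoff=0.0000 vs cont=0.0000 → 0.0000 [wait]
k=3: node(3,0) S=66.3053 payoff=31.3947 vs cont=29.1593 → 31.3947 [stop]  node(3,1) S=102.0965 payoff=0.0000 vs cont=7.5337 → 7.5337 [wait]  node(3,2) S=157.2077 payoff=0.0000 vs cont=0.0000 → 0.0000 [wait]  node(3,3) S=242.0675 payoff=0.0000 vs cont=0.0000 → 0.0000 [wait]
k=2: node(2,0) S=82.2772 payoff=15.4228 vs cont=19.0170 → 19.0170 [wait]  node(2,1) S=126.6900 payoff=0.0000 vs cont=3.6801 → 3.6801 [wait]  node(2,2) S=195.0765 payoff=0.0000 vs cont=0.0000 → 0.0000 [wait]
k=1: node(1,0) S=102.0965 payoff=0.0000 vs cont=11.0877 → 11.0877 [wait]  node(1,1) S=157.2077 payoff=0.0000 vs cont=1.7976 → 1.7976 [wait]
k=0: node(0,0) S=126.6900 payoff=0.0000 vs cont=6.2945 → 6.2945 [wait]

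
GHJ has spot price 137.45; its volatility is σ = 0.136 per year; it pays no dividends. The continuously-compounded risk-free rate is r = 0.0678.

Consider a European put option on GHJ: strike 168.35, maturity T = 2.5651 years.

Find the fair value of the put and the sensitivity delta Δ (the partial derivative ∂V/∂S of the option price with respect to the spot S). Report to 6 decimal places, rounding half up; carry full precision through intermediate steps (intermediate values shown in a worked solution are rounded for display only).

σ√T = 0.136·√2.5651 = 0.217817
d₁ = (ln(S/K) + (r+σ²/2)T) / (σ√T) = (ln(137.45/168.35) + (0.0678+0.136²/2)·2.5651) / 0.217817 = (-0.202785 + 0.197636) / 0.217817 = -0.023640
d₂ = d₁ − σ√T = -0.023640 − 0.217817 = -0.241456
e^{−rT} = 0.840369
N(−d₁) = 0.509430,  N(−d₂) = 0.595399
Put price V = K·e^{−rT}·N(−d₂) − S·N(−d₁) = 84.234812 − 70.021150 = 14.213662
Δ = −N(−d₁) = -0.509430

price = 14.213662
Δ = -0.509430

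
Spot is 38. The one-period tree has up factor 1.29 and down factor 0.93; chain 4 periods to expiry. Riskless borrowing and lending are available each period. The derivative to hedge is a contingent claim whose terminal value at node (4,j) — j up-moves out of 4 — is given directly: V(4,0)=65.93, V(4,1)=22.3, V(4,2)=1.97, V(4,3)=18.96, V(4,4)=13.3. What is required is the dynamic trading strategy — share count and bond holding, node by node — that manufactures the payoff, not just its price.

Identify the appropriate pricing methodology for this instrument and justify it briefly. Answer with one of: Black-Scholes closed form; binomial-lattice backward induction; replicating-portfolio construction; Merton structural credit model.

framework: replicating-portfolio construction

Key observation: the task asks for the hedge itself — share and bond holdings at every node of the 4-period tree on spot 38 with factors 1.29/0.93 — which is exactly what the replicating-portfolio construction produces.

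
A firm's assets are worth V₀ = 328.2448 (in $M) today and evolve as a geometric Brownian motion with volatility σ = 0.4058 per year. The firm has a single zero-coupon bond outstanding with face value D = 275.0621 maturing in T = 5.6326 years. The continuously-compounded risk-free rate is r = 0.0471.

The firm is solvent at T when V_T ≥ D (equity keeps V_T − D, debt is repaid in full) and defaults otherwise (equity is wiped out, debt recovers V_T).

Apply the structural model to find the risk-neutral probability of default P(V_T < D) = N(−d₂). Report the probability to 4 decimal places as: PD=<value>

Work the structural quantities from V₀ = 328.2448 against face 275.0621:
d₁ = [ln(V₀/D) + (r + σ²/2)T] / (σ√T)
   = [ln(328.2448/275.0621) + (0.0471 + 0.5·0.4058²)·5.6326] / (0.4058·√5.6326)
   = [0.176763 + 0.729066] / 0.963089 = 0.940545
d₂ = d₁ − σ√T = 0.940545 − 0.963089 = -0.022544
risk-neutral PD = N(−d₂) = N(0.022544) = 0.508993

PD=0.5090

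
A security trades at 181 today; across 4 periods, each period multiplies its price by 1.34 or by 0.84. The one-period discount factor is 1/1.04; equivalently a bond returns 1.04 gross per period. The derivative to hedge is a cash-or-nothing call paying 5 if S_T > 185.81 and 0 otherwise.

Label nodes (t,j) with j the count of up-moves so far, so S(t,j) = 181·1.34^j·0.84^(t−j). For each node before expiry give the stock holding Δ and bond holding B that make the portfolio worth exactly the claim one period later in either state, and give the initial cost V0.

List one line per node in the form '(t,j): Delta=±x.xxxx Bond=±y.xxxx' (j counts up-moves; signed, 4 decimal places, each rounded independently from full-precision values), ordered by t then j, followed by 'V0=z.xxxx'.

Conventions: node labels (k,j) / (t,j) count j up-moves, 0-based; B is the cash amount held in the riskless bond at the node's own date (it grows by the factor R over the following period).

Arbitrage-free pricing uses the up-move probability p* = (R−d)/(u−d) = 0.4000, discounting each step at R = 1.04.
Payoffs at expiry: V(4,0)=0.0000, V(4,1)=0.0000, V(4,2)=5.0000, V(4,3)=5.0000, V(4,4)=5.0000
Node (3,0) S=107.2794: V=(p*·0.0000+(1−p*)·0.0000)/1.04=0.0000; Δ=(0.0000−0.0000)/(143.7544−90.1147)=0.0000; B=V−Δ·S=0.0000
Node (3,1) S=171.1362: V=(p*·5.0000+(1−p*)·0.0000)/1.04=1.9231; Δ=(5.0000−0.0000)/(229.3225−143.7544)=0.0584; B=V−Δ·S=-8.0769
Node (3,2) S=273.0030: V=(p*·5.0000+(1−p*)·5.0000)/1.04=4.8077; Δ=(5.0000−5.0000)/(365.8241−229.3225)=0.0000; B=V−Δ·S=4.8077
Node (3,3) S=435.5048: V=(p*·5.0000+(1−p*)·5.0000)/1.04=4.8077; Δ=(5.0000−5.0000)/(583.5765−365.8241)=0.0000; B=V−Δ·S=4.8077
Node (2,0) S=127.7136: V=(p*·1.9231+(1−p*)·0.0000)/1.04=0.7396; Δ=(1.9231−0.0000)/(171.1362−107.2794)=0.0301; B=V−Δ·S=-3.1065
Node (2,1) S=203.7336: V=(p*·4.8077+(1−p*)·1.9231)/1.04=2.9586; Δ=(4.8077−1.9231)/(273.0030−171.1362)=0.0283; B=V−Δ·S=-2.8107
Node (2,2) S=325.0036: V=(p*·4.8077+(1−p*)·4.8077)/1.04=4.6228; Δ=(4.8077−4.8077)/(435.5048−273.0030)=0.0000; B=V−Δ·S=4.6228
Node (1,0) S=152.0400: V=(p*·2.9586+(1−p*)·0.7396)/1.04=1.5646; Δ=(2.9586−0.7396)/(203.7336−127.7136)=0.0292; B=V−Δ·S=-2.8732
Node (1,1) S=242.5400: V=(p*·4.6228+(1−p*)·2.9586)/1.04=3.4849; Δ=(4.6228−2.9586)/(325.0036−203.7336)=0.0137; B=V−Δ·S=0.1565
Node (0,0) S=181.0000: V=(p*·3.4849+(1−p*)·1.5646)/1.04=2.2430; Δ=(3.4849−1.5646)/(242.5400−152.0400)=0.0212; B=V−Δ·S=-1.5975
Check: Δ(0,0)·S0 + B(0,0) = 2.2430 = V0.

(0,0): Delta=0.0212 Bond=-1.5975
(1,0): Delta=0.0292 Bond=-2.8732
(1,1): Delta=0.0137 Bond=0.1565
(2,0): Delta=0.0301 Bond=-3.1065
(2,1): Delta=0.0283 Bond=-2.8107
(2,2): Delta=0.0000 Bond=4.6228
(3,0): Delta=0.0000 Bond=0.0000
(3,1): Delta=0.0584 Bond=-8.0769
(3,2): Delta=0.0000 Bond=4.8077
(3,3): Delta=0.0000 Bond=4.8077
V0=2.2430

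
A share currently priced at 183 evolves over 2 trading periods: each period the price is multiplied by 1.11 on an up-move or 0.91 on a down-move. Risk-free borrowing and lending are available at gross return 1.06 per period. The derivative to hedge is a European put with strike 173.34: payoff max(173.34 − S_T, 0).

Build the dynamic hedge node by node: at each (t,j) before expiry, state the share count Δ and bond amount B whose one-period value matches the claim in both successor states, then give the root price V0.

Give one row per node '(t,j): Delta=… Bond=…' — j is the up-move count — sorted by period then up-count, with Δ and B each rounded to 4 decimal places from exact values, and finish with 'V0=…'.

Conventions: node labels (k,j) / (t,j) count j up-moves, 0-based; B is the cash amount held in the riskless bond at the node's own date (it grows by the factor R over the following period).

(0,0): Delta=-0.1405 Bond=26.9173
(1,0): Delta=-0.6545 Bond=114.1295
(1,1): Delta=0.0000 Bond=0.0000
V0=1.2125

The replicating-portfolio and risk-neutral prices coincide; use p* = (1.06−0.91)/(1.11−0.91) = 0.7500 for the latter.
Terminal payoffs: V(2,0)=21.7977, V(2,1)=0.0000, V(2,2)=0.0000
  t=1,j=0: stock 166.5300 → up 184.8483 (V=0.0000), down 151.5423 (V=21.7977). Price 5.1410; hedge Δ=-0.6545, bond B=114.1295.
  t=1,j=1: stock 203.1300 → up 225.4743 (V=0.0000), down 184.8483 (V=0.0000). Price 0.0000; hedge Δ=0.0000, bond B=0.0000.
  t=0,j=0: stock 183.0000 → up 203.1300 (V=0.0000), down 166.5300 (V=5.1410). Price 1.2125; hedge Δ=-0.1405, bond B=26.9173.
As a check, the time-0 holding Δ(0,0)·S0 + B(0,0) comes to 1.2125 — exactly V0.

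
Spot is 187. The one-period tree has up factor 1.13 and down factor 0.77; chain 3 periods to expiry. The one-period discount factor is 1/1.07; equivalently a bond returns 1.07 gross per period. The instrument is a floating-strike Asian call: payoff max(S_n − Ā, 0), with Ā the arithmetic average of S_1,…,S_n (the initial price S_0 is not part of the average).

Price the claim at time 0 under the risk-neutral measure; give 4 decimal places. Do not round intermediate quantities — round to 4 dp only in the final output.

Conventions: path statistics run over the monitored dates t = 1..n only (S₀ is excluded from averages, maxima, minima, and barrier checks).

Risk-neutral up-probability p* = (R−d)/(u−d) = (1.07−0.77)/(1.13−0.77) = 0.8333; the claim prices as the p*-weighted sum of path payoffs discounted by R^3.
Enumerate all 2^3 = 8 price paths (U = up ×1.13, D = down ×0.77); each path with k up-moves has probability p*^k·(1−p*)^(3−k).
DDD: Ā=113.4113, payoff=0.0000, prob=0.004630
UDD: Ā=166.4348, payoff=0.0000, prob=0.023148
DUD: Ā=143.9948, payoff=0.0000, prob=0.023148
UUD: Ā=211.3170, payoff=0.0000, prob=0.115741
DDU: Ā=126.7160, payoff=0.0000, prob=0.023148
UDU: Ā=185.9598, payoff=0.0000, prob=0.115741
DUU: Ā=163.5198, payoff=20.3410, prob=0.115741
UUU: Ā=239.9707, payoff=29.8511, prob=0.578704
Price = Σ prob·payoff / R^3 = 19.629200 / 1.225043 = 16.0233

price = 16.0233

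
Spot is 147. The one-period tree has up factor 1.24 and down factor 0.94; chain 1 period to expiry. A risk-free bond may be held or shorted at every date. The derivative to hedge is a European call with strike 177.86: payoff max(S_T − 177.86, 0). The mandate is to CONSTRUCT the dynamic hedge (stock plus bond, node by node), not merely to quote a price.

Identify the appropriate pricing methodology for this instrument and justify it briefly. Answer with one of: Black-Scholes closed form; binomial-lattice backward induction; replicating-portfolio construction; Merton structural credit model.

framework: replicating-portfolio construction

Key observation: the task asks for the hedge itself — share and bond holdings at every node of the 1-period tree on spot 147 with factors 1.24/0.94 — which is exactly what the replicating-portfolio construction produces.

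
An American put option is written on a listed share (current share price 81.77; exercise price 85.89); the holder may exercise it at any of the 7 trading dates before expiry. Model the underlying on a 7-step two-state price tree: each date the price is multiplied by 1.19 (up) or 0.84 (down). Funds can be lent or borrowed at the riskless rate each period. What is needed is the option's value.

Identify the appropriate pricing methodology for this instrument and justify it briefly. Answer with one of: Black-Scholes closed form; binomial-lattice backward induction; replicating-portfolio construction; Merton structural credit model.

framework: binomial-lattice backward induction

Key observation: the put (strike 85.89 on spot 81.77) is American-style on a 7-step discrete price model, so the early-exercise decision at every node requires stepwise backward valuation — a closed form cannot price the exercise right.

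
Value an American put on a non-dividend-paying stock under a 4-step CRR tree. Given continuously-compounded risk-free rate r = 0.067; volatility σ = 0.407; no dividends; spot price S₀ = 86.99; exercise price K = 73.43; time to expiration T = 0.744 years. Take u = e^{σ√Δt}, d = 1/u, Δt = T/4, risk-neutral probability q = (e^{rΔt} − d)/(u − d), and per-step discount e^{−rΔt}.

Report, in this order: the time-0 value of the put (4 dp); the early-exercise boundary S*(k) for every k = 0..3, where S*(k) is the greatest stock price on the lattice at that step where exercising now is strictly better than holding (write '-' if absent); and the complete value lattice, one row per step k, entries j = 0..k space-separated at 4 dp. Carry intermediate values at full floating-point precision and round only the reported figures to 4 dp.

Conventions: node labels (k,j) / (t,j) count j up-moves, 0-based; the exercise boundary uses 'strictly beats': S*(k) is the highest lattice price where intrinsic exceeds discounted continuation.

Δt=0.18600  u=1.19188  d=0.83901  q=0.49177  discount=0.98762
step 4 (expiry): payoffs max(K−S,0) = 30.3235 12.1941 0.0000 0.0000 0.0000
step 3: (k=3,j=0): S=51.3777, K−S=22.0523, hold=21.1429 ⇒ V=22.0523 exercise | (k=3,j=1): S=72.9857, K−S=0.4443, hold=6.1207 ⇒ V=6.1207 continue | (k=3,j=2): S=103.6814, K−S=0.0000, hold=0.0000 ⇒ V=0.0000 continue | (k=3,j=3): S=147.2869, K−S=0.0000, hold=0.0000 ⇒ V=0.0000 continue  boundary S*=51.3777
step 2: (k=2,j=0): S=61.2359, K−S=12.1941, hold=14.0416 ⇒ V=14.0416 continue | (k=2,j=1): S=86.9900, K−S=0.0000, hold=3.0722 ⇒ V=3.0722 continue | (k=2,j=2): S=123.5756, K−S=0.0000, hold=0.0000 ⇒ V=0.0000 continue  boundary S*=-
step 1: (k=1,j=0): S=72.9857, K−S=0.4443, hold=8.5401 ⇒ V=8.5401 continue | (k=1,j=1): S=103.6814, K−S=0.0000, hold=1.5421 ⇒ V=1.5421 continue  boundary S*=-
step 0: (k=0,j=0): S=86.9900, K−S=0.0000, hold=5.0355 ⇒ V=5.0355 continue  boundary S*=-

price = 5.0355
boundary = - - - 51.3777
tree:
5.0355
8.5401 1.5421
14.0416 3.0722 0.0000
22.0523 6.1207 0.0000 0.0000
30.3235 12.1941 0.0000 0.0000 0.0000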